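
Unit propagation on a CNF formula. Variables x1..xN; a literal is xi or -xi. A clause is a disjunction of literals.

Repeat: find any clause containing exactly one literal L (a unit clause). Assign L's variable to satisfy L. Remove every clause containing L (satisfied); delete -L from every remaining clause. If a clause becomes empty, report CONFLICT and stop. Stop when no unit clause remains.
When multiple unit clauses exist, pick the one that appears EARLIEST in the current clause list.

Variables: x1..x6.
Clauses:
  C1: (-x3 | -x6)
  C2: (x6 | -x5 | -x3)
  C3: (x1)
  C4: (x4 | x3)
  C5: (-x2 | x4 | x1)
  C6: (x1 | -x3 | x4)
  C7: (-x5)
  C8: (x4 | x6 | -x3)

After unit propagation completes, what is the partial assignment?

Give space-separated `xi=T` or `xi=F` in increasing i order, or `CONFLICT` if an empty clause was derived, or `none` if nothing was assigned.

Answer: x1=T x5=F

Derivation:
unit clause [1] forces x1=T; simplify:
  satisfied 3 clause(s); 5 remain; assigned so far: [1]
unit clause [-5] forces x5=F; simplify:
  satisfied 2 clause(s); 3 remain; assigned so far: [1, 5]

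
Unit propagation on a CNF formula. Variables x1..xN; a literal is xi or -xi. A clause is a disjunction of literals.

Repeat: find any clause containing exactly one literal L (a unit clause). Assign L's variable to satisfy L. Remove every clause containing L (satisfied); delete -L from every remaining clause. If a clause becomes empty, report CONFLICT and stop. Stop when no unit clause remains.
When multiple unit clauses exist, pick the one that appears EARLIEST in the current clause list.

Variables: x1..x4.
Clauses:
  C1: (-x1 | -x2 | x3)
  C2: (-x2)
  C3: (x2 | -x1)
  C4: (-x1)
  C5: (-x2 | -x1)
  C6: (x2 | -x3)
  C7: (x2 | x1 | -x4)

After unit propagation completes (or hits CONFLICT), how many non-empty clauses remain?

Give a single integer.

unit clause [-2] forces x2=F; simplify:
  drop 2 from [2, -1] -> [-1]
  drop 2 from [2, -3] -> [-3]
  drop 2 from [2, 1, -4] -> [1, -4]
  satisfied 3 clause(s); 4 remain; assigned so far: [2]
unit clause [-1] forces x1=F; simplify:
  drop 1 from [1, -4] -> [-4]
  satisfied 2 clause(s); 2 remain; assigned so far: [1, 2]
unit clause [-3] forces x3=F; simplify:
  satisfied 1 clause(s); 1 remain; assigned so far: [1, 2, 3]
unit clause [-4] forces x4=F; simplify:
  satisfied 1 clause(s); 0 remain; assigned so far: [1, 2, 3, 4]

Answer: 0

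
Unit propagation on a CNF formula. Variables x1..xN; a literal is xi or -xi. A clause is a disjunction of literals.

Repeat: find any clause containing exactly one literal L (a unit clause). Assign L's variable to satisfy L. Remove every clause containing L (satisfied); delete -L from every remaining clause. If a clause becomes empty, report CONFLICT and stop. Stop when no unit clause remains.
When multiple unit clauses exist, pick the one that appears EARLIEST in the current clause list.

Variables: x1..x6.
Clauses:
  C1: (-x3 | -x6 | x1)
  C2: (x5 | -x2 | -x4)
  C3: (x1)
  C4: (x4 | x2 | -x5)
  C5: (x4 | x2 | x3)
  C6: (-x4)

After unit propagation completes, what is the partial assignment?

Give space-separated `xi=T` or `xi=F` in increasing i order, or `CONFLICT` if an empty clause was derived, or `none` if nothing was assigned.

unit clause [1] forces x1=T; simplify:
  satisfied 2 clause(s); 4 remain; assigned so far: [1]
unit clause [-4] forces x4=F; simplify:
  drop 4 from [4, 2, -5] -> [2, -5]
  drop 4 from [4, 2, 3] -> [2, 3]
  satisfied 2 clause(s); 2 remain; assigned so far: [1, 4]

Answer: x1=T x4=F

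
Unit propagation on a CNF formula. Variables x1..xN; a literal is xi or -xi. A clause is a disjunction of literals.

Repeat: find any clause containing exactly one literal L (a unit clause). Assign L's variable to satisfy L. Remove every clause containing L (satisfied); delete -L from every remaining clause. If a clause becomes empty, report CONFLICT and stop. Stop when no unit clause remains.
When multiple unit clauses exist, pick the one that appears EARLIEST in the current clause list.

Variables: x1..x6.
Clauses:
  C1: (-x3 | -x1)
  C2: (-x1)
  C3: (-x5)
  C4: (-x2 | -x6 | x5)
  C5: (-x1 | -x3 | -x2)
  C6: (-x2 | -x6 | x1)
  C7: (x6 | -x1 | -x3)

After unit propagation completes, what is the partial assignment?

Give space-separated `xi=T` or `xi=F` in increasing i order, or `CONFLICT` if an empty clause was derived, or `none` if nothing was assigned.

Answer: x1=F x5=F

Derivation:
unit clause [-1] forces x1=F; simplify:
  drop 1 from [-2, -6, 1] -> [-2, -6]
  satisfied 4 clause(s); 3 remain; assigned so far: [1]
unit clause [-5] forces x5=F; simplify:
  drop 5 from [-2, -6, 5] -> [-2, -6]
  satisfied 1 clause(s); 2 remain; assigned so far: [1, 5]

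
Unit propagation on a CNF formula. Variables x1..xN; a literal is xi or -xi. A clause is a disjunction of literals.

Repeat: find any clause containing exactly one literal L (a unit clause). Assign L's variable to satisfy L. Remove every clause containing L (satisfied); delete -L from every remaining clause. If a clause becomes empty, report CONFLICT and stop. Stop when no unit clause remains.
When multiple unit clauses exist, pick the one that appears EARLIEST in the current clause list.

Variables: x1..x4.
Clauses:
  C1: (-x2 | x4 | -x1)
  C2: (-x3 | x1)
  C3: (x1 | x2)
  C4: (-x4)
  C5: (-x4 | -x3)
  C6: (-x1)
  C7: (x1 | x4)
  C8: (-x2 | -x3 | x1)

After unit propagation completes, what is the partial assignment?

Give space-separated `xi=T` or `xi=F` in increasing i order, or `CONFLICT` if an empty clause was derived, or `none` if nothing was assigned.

unit clause [-4] forces x4=F; simplify:
  drop 4 from [-2, 4, -1] -> [-2, -1]
  drop 4 from [1, 4] -> [1]
  satisfied 2 clause(s); 6 remain; assigned so far: [4]
unit clause [-1] forces x1=F; simplify:
  drop 1 from [-3, 1] -> [-3]
  drop 1 from [1, 2] -> [2]
  drop 1 from [1] -> [] (empty!)
  drop 1 from [-2, -3, 1] -> [-2, -3]
  satisfied 2 clause(s); 4 remain; assigned so far: [1, 4]
CONFLICT (empty clause)

Answer: CONFLICT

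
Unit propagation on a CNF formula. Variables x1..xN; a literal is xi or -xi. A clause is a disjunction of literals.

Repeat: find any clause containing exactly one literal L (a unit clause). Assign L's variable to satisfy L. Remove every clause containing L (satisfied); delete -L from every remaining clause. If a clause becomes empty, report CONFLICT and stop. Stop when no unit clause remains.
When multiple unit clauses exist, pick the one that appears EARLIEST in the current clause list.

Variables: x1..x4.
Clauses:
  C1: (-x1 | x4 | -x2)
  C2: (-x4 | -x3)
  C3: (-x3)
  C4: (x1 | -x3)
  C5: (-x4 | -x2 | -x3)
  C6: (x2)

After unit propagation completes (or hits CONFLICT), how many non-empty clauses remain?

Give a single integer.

Answer: 1

Derivation:
unit clause [-3] forces x3=F; simplify:
  satisfied 4 clause(s); 2 remain; assigned so far: [3]
unit clause [2] forces x2=T; simplify:
  drop -2 from [-1, 4, -2] -> [-1, 4]
  satisfied 1 clause(s); 1 remain; assigned so far: [2, 3]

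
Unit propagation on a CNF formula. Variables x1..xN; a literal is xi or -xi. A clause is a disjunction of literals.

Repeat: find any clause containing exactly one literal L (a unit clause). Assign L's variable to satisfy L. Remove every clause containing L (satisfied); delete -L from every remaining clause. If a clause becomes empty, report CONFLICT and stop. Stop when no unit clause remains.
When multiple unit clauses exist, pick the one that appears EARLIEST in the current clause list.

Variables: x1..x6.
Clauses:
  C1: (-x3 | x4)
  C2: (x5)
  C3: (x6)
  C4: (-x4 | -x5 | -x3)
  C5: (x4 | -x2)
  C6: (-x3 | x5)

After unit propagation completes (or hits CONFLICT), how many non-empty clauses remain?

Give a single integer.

Answer: 3

Derivation:
unit clause [5] forces x5=T; simplify:
  drop -5 from [-4, -5, -3] -> [-4, -3]
  satisfied 2 clause(s); 4 remain; assigned so far: [5]
unit clause [6] forces x6=T; simplify:
  satisfied 1 clause(s); 3 remain; assigned so far: [5, 6]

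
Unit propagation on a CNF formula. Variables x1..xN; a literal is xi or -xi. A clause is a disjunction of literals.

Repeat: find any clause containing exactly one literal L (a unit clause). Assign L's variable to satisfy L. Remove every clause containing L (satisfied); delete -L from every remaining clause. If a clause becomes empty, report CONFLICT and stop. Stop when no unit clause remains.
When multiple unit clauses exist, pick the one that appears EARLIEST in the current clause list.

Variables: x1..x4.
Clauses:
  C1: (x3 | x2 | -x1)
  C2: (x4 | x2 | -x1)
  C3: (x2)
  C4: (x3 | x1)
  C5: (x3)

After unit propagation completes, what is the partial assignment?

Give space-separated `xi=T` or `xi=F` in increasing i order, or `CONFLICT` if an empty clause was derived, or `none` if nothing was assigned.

Answer: x2=T x3=T

Derivation:
unit clause [2] forces x2=T; simplify:
  satisfied 3 clause(s); 2 remain; assigned so far: [2]
unit clause [3] forces x3=T; simplify:
  satisfied 2 clause(s); 0 remain; assigned so far: [2, 3]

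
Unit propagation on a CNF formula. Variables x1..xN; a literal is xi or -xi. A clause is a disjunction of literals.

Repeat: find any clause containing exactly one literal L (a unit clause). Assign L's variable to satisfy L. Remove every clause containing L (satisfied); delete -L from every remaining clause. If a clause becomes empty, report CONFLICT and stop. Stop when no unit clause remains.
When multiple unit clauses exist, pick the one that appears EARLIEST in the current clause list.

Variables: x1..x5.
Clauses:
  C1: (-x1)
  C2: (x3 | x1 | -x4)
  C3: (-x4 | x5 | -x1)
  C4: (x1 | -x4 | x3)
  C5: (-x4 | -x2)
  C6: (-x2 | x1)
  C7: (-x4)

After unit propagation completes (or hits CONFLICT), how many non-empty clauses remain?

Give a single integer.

Answer: 0

Derivation:
unit clause [-1] forces x1=F; simplify:
  drop 1 from [3, 1, -4] -> [3, -4]
  drop 1 from [1, -4, 3] -> [-4, 3]
  drop 1 from [-2, 1] -> [-2]
  satisfied 2 clause(s); 5 remain; assigned so far: [1]
unit clause [-2] forces x2=F; simplify:
  satisfied 2 clause(s); 3 remain; assigned so far: [1, 2]
unit clause [-4] forces x4=F; simplify:
  satisfied 3 clause(s); 0 remain; assigned so far: [1, 2, 4]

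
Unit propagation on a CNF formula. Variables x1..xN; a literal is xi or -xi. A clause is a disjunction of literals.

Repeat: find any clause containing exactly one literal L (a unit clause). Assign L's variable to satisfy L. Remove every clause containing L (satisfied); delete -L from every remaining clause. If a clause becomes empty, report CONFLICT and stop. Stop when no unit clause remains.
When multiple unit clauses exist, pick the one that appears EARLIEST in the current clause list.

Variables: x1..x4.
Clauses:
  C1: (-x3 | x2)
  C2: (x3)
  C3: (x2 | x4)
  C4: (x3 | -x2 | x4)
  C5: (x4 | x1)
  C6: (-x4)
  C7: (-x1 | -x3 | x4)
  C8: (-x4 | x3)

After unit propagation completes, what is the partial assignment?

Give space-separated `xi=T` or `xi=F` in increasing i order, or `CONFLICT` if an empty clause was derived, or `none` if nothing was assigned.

Answer: CONFLICT

Derivation:
unit clause [3] forces x3=T; simplify:
  drop -3 from [-3, 2] -> [2]
  drop -3 from [-1, -3, 4] -> [-1, 4]
  satisfied 3 clause(s); 5 remain; assigned so far: [3]
unit clause [2] forces x2=T; simplify:
  satisfied 2 clause(s); 3 remain; assigned so far: [2, 3]
unit clause [-4] forces x4=F; simplify:
  drop 4 from [4, 1] -> [1]
  drop 4 from [-1, 4] -> [-1]
  satisfied 1 clause(s); 2 remain; assigned so far: [2, 3, 4]
unit clause [1] forces x1=T; simplify:
  drop -1 from [-1] -> [] (empty!)
  satisfied 1 clause(s); 1 remain; assigned so far: [1, 2, 3, 4]
CONFLICT (empty clause)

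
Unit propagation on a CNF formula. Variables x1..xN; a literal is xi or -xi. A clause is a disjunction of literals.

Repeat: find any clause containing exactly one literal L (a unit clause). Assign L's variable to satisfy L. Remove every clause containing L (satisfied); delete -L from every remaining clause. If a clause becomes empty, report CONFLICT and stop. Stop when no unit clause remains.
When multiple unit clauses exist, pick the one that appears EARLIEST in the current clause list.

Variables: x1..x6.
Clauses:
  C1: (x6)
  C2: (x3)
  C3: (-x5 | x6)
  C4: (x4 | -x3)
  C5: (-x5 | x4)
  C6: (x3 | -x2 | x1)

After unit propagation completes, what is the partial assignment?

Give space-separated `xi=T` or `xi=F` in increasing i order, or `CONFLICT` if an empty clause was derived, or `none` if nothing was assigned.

Answer: x3=T x4=T x6=T

Derivation:
unit clause [6] forces x6=T; simplify:
  satisfied 2 clause(s); 4 remain; assigned so far: [6]
unit clause [3] forces x3=T; simplify:
  drop -3 from [4, -3] -> [4]
  satisfied 2 clause(s); 2 remain; assigned so far: [3, 6]
unit clause [4] forces x4=T; simplify:
  satisfied 2 clause(s); 0 remain; assigned so far: [3, 4, 6]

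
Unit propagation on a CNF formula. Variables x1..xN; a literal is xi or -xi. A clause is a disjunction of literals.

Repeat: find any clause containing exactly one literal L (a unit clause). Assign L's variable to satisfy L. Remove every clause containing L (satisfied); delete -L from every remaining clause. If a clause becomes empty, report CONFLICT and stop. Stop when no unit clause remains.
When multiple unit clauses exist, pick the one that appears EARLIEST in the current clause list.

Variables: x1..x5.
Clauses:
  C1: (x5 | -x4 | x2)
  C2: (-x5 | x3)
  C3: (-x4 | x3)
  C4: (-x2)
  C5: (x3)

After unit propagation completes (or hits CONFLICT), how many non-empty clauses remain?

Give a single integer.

unit clause [-2] forces x2=F; simplify:
  drop 2 from [5, -4, 2] -> [5, -4]
  satisfied 1 clause(s); 4 remain; assigned so far: [2]
unit clause [3] forces x3=T; simplify:
  satisfied 3 clause(s); 1 remain; assigned so far: [2, 3]

Answer: 1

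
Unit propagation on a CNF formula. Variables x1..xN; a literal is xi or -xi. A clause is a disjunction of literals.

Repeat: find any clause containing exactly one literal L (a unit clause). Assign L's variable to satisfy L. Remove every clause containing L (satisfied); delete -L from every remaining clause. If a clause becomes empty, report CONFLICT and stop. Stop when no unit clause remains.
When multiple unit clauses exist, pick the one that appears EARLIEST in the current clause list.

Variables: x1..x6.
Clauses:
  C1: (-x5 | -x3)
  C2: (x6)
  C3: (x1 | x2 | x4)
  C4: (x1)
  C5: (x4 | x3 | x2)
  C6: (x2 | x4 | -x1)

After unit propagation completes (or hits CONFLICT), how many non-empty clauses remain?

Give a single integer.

unit clause [6] forces x6=T; simplify:
  satisfied 1 clause(s); 5 remain; assigned so far: [6]
unit clause [1] forces x1=T; simplify:
  drop -1 from [2, 4, -1] -> [2, 4]
  satisfied 2 clause(s); 3 remain; assigned so far: [1, 6]

Answer: 3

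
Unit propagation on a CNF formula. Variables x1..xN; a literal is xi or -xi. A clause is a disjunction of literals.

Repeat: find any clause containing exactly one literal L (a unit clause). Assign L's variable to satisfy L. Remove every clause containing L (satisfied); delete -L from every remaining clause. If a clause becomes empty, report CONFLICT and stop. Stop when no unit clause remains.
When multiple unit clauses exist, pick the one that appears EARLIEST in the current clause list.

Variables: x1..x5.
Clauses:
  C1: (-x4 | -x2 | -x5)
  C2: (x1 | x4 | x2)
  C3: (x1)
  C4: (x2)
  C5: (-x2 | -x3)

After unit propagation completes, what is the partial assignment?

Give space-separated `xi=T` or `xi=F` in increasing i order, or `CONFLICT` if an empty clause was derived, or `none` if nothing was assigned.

unit clause [1] forces x1=T; simplify:
  satisfied 2 clause(s); 3 remain; assigned so far: [1]
unit clause [2] forces x2=T; simplify:
  drop -2 from [-4, -2, -5] -> [-4, -5]
  drop -2 from [-2, -3] -> [-3]
  satisfied 1 clause(s); 2 remain; assigned so far: [1, 2]
unit clause [-3] forces x3=F; simplify:
  satisfied 1 clause(s); 1 remain; assigned so far: [1, 2, 3]

Answer: x1=T x2=T x3=F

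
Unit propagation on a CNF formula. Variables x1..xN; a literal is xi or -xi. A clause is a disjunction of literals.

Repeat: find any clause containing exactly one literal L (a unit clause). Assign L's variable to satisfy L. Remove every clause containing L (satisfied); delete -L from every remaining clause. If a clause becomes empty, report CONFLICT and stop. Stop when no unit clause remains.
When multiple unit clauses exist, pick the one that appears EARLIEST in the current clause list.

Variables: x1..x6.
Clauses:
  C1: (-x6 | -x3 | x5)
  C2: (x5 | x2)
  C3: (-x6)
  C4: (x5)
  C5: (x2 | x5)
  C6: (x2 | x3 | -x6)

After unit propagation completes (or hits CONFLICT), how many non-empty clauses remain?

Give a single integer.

Answer: 0

Derivation:
unit clause [-6] forces x6=F; simplify:
  satisfied 3 clause(s); 3 remain; assigned so far: [6]
unit clause [5] forces x5=T; simplify:
  satisfied 3 clause(s); 0 remain; assigned so far: [5, 6]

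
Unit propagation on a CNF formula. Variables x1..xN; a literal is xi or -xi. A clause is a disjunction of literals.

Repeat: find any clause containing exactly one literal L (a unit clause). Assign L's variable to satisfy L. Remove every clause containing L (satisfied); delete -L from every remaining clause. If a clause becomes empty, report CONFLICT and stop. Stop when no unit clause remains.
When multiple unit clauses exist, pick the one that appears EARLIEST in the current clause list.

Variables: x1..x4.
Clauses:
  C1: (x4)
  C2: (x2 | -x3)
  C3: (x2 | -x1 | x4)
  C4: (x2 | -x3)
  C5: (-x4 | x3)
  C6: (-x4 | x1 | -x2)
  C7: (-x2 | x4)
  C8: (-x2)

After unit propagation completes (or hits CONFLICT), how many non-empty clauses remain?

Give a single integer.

Answer: 1

Derivation:
unit clause [4] forces x4=T; simplify:
  drop -4 from [-4, 3] -> [3]
  drop -4 from [-4, 1, -2] -> [1, -2]
  satisfied 3 clause(s); 5 remain; assigned so far: [4]
unit clause [3] forces x3=T; simplify:
  drop -3 from [2, -3] -> [2]
  drop -3 from [2, -3] -> [2]
  satisfied 1 clause(s); 4 remain; assigned so far: [3, 4]
unit clause [2] forces x2=T; simplify:
  drop -2 from [1, -2] -> [1]
  drop -2 from [-2] -> [] (empty!)
  satisfied 2 clause(s); 2 remain; assigned so far: [2, 3, 4]
CONFLICT (empty clause)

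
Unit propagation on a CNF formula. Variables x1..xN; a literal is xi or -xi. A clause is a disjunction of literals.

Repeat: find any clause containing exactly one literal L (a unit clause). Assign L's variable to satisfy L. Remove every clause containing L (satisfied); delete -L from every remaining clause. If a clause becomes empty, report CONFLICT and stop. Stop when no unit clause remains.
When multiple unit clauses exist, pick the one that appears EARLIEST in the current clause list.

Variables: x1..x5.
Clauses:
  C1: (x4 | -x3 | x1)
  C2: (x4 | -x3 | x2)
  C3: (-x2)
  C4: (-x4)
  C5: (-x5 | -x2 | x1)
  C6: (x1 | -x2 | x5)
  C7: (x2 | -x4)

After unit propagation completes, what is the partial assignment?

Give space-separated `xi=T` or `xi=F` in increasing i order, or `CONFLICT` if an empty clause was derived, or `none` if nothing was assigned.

unit clause [-2] forces x2=F; simplify:
  drop 2 from [4, -3, 2] -> [4, -3]
  drop 2 from [2, -4] -> [-4]
  satisfied 3 clause(s); 4 remain; assigned so far: [2]
unit clause [-4] forces x4=F; simplify:
  drop 4 from [4, -3, 1] -> [-3, 1]
  drop 4 from [4, -3] -> [-3]
  satisfied 2 clause(s); 2 remain; assigned so far: [2, 4]
unit clause [-3] forces x3=F; simplify:
  satisfied 2 clause(s); 0 remain; assigned so far: [2, 3, 4]

Answer: x2=F x3=F x4=F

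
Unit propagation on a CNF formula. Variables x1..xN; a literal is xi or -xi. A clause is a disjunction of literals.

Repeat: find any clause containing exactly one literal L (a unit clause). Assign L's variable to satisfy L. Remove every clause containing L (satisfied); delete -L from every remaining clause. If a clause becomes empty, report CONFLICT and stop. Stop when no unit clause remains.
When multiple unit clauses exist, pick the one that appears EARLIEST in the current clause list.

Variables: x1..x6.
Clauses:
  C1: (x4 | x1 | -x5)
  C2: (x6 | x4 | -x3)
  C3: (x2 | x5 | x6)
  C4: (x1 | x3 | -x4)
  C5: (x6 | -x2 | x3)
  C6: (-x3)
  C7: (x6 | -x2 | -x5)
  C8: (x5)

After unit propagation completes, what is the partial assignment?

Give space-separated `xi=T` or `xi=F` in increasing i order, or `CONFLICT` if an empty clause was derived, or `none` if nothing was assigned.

unit clause [-3] forces x3=F; simplify:
  drop 3 from [1, 3, -4] -> [1, -4]
  drop 3 from [6, -2, 3] -> [6, -2]
  satisfied 2 clause(s); 6 remain; assigned so far: [3]
unit clause [5] forces x5=T; simplify:
  drop -5 from [4, 1, -5] -> [4, 1]
  drop -5 from [6, -2, -5] -> [6, -2]
  satisfied 2 clause(s); 4 remain; assigned so far: [3, 5]

Answer: x3=F x5=T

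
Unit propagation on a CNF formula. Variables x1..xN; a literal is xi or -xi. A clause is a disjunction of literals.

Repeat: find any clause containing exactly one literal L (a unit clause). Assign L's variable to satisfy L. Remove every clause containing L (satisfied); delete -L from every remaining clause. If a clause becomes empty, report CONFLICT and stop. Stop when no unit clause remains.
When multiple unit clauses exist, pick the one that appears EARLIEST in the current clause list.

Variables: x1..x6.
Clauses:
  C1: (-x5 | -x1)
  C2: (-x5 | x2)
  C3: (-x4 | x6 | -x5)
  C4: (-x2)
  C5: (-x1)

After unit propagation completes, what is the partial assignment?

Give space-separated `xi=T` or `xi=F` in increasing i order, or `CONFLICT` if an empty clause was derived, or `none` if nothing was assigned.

Answer: x1=F x2=F x5=F

Derivation:
unit clause [-2] forces x2=F; simplify:
  drop 2 from [-5, 2] -> [-5]
  satisfied 1 clause(s); 4 remain; assigned so far: [2]
unit clause [-5] forces x5=F; simplify:
  satisfied 3 clause(s); 1 remain; assigned so far: [2, 5]
unit clause [-1] forces x1=F; simplify:
  satisfied 1 clause(s); 0 remain; assigned so far: [1, 2, 5]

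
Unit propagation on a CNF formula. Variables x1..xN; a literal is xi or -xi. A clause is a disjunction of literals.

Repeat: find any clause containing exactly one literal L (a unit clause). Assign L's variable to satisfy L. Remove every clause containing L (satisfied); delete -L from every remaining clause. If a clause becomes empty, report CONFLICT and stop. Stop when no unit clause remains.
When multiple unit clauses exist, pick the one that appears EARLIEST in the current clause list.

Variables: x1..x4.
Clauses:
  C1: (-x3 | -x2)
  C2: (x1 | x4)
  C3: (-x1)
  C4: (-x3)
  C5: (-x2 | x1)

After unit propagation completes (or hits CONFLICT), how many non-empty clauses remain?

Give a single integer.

Answer: 0

Derivation:
unit clause [-1] forces x1=F; simplify:
  drop 1 from [1, 4] -> [4]
  drop 1 from [-2, 1] -> [-2]
  satisfied 1 clause(s); 4 remain; assigned so far: [1]
unit clause [4] forces x4=T; simplify:
  satisfied 1 clause(s); 3 remain; assigned so far: [1, 4]
unit clause [-3] forces x3=F; simplify:
  satisfied 2 clause(s); 1 remain; assigned so far: [1, 3, 4]
unit clause [-2] forces x2=F; simplify:
  satisfied 1 clause(s); 0 remain; assigned so far: [1, 2, 3, 4]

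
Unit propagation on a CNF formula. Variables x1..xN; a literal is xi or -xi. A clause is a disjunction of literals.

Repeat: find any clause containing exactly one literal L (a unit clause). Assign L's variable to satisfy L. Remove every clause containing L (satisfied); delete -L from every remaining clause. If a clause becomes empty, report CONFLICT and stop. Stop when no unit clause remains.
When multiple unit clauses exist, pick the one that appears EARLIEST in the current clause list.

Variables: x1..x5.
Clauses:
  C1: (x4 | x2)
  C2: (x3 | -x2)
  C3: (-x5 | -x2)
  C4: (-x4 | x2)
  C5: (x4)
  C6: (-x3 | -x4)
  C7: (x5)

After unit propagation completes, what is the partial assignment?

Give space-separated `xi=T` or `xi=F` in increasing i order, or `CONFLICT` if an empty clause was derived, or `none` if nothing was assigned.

Answer: CONFLICT

Derivation:
unit clause [4] forces x4=T; simplify:
  drop -4 from [-4, 2] -> [2]
  drop -4 from [-3, -4] -> [-3]
  satisfied 2 clause(s); 5 remain; assigned so far: [4]
unit clause [2] forces x2=T; simplify:
  drop -2 from [3, -2] -> [3]
  drop -2 from [-5, -2] -> [-5]
  satisfied 1 clause(s); 4 remain; assigned so far: [2, 4]
unit clause [3] forces x3=T; simplify:
  drop -3 from [-3] -> [] (empty!)
  satisfied 1 clause(s); 3 remain; assigned so far: [2, 3, 4]
CONFLICT (empty clause)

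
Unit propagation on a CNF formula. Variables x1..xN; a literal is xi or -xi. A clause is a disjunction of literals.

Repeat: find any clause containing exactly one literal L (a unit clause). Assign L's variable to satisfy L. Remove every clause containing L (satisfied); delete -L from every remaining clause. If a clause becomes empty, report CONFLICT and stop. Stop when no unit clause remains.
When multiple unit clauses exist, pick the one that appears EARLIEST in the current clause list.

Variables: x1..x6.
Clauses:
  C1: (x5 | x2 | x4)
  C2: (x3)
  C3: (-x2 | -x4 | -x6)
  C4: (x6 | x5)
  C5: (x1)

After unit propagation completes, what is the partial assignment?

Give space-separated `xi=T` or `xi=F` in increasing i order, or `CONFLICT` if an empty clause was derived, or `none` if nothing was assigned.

unit clause [3] forces x3=T; simplify:
  satisfied 1 clause(s); 4 remain; assigned so far: [3]
unit clause [1] forces x1=T; simplify:
  satisfied 1 clause(s); 3 remain; assigned so far: [1, 3]

Answer: x1=T x3=T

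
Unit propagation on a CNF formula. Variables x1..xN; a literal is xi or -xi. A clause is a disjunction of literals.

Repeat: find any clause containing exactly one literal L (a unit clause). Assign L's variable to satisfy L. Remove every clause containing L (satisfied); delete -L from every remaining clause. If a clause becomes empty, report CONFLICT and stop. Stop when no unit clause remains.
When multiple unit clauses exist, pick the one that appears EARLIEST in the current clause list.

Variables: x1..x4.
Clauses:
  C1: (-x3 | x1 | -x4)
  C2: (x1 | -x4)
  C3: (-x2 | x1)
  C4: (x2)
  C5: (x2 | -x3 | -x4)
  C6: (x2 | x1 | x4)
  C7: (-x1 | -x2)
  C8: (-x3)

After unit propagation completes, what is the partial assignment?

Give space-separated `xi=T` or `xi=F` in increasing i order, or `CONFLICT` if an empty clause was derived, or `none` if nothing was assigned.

unit clause [2] forces x2=T; simplify:
  drop -2 from [-2, 1] -> [1]
  drop -2 from [-1, -2] -> [-1]
  satisfied 3 clause(s); 5 remain; assigned so far: [2]
unit clause [1] forces x1=T; simplify:
  drop -1 from [-1] -> [] (empty!)
  satisfied 3 clause(s); 2 remain; assigned so far: [1, 2]
CONFLICT (empty clause)

Answer: CONFLICT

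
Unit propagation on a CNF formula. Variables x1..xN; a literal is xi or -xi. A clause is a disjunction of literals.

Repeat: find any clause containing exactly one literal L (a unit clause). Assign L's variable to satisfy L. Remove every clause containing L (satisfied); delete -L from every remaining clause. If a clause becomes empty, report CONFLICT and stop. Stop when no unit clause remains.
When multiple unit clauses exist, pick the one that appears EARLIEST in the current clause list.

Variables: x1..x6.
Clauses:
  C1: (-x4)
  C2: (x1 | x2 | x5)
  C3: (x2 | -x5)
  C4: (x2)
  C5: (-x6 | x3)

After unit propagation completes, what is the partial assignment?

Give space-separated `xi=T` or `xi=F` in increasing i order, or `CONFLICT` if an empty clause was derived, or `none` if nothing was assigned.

unit clause [-4] forces x4=F; simplify:
  satisfied 1 clause(s); 4 remain; assigned so far: [4]
unit clause [2] forces x2=T; simplify:
  satisfied 3 clause(s); 1 remain; assigned so far: [2, 4]

Answer: x2=T x4=F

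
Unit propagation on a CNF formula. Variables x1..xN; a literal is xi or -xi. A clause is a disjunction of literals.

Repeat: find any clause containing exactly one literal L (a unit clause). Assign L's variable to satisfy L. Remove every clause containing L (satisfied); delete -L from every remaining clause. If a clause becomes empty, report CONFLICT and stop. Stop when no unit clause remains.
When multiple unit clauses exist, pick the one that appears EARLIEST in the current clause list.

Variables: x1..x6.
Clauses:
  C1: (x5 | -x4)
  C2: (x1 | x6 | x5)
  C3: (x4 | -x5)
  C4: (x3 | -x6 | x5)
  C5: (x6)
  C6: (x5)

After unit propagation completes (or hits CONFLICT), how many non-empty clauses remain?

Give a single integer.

Answer: 0

Derivation:
unit clause [6] forces x6=T; simplify:
  drop -6 from [3, -6, 5] -> [3, 5]
  satisfied 2 clause(s); 4 remain; assigned so far: [6]
unit clause [5] forces x5=T; simplify:
  drop -5 from [4, -5] -> [4]
  satisfied 3 clause(s); 1 remain; assigned so far: [5, 6]
unit clause [4] forces x4=T; simplify:
  satisfied 1 clause(s); 0 remain; assigned so far: [4, 5, 6]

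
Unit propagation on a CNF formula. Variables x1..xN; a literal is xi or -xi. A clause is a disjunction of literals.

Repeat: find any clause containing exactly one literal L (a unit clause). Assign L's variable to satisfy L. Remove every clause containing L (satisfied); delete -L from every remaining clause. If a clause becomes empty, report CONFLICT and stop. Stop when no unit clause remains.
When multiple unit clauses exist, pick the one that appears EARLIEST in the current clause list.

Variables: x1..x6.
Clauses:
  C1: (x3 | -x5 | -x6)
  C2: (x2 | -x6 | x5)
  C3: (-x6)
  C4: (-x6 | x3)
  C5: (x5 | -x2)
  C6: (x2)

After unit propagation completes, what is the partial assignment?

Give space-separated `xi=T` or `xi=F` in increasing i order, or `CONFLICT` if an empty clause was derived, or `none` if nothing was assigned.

Answer: x2=T x5=T x6=F

Derivation:
unit clause [-6] forces x6=F; simplify:
  satisfied 4 clause(s); 2 remain; assigned so far: [6]
unit clause [2] forces x2=T; simplify:
  drop -2 from [5, -2] -> [5]
  satisfied 1 clause(s); 1 remain; assigned so far: [2, 6]
unit clause [5] forces x5=T; simplify:
  satisfied 1 clause(s); 0 remain; assigned so far: [2, 5, 6]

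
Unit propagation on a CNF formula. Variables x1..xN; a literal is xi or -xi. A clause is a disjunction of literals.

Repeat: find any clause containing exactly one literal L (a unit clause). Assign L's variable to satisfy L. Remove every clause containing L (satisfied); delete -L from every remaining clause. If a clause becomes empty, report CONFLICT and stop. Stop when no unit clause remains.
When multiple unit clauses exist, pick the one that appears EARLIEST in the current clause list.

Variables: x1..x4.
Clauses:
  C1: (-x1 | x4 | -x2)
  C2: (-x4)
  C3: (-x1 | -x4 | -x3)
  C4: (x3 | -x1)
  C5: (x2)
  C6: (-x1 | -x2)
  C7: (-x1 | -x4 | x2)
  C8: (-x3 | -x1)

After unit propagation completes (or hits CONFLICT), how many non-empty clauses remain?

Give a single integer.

unit clause [-4] forces x4=F; simplify:
  drop 4 from [-1, 4, -2] -> [-1, -2]
  satisfied 3 clause(s); 5 remain; assigned so far: [4]
unit clause [2] forces x2=T; simplify:
  drop -2 from [-1, -2] -> [-1]
  drop -2 from [-1, -2] -> [-1]
  satisfied 1 clause(s); 4 remain; assigned so far: [2, 4]
unit clause [-1] forces x1=F; simplify:
  satisfied 4 clause(s); 0 remain; assigned so far: [1, 2, 4]

Answer: 0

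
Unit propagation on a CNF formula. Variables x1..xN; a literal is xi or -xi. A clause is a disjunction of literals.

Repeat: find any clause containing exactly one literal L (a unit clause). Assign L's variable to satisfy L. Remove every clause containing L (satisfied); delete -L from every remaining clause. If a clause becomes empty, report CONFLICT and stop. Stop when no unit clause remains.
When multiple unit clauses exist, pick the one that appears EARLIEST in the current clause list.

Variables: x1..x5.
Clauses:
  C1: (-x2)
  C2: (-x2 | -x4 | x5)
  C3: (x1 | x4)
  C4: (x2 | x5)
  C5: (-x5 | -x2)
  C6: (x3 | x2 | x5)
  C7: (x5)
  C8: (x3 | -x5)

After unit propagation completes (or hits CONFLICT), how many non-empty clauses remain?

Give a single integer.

Answer: 1

Derivation:
unit clause [-2] forces x2=F; simplify:
  drop 2 from [2, 5] -> [5]
  drop 2 from [3, 2, 5] -> [3, 5]
  satisfied 3 clause(s); 5 remain; assigned so far: [2]
unit clause [5] forces x5=T; simplify:
  drop -5 from [3, -5] -> [3]
  satisfied 3 clause(s); 2 remain; assigned so far: [2, 5]
unit clause [3] forces x3=T; simplify:
  satisfied 1 clause(s); 1 remain; assigned so far: [2, 3, 5]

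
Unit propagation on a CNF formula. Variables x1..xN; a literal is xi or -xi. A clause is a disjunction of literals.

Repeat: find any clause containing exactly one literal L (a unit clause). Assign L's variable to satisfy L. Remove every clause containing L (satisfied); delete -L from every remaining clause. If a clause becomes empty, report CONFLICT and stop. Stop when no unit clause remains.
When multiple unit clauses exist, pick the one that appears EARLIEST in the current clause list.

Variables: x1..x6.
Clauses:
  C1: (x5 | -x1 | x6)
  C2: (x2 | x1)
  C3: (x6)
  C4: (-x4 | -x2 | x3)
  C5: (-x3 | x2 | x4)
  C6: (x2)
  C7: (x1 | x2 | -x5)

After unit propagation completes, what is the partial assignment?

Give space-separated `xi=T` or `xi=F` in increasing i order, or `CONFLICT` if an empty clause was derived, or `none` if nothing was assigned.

Answer: x2=T x6=T

Derivation:
unit clause [6] forces x6=T; simplify:
  satisfied 2 clause(s); 5 remain; assigned so far: [6]
unit clause [2] forces x2=T; simplify:
  drop -2 from [-4, -2, 3] -> [-4, 3]
  satisfied 4 clause(s); 1 remain; assigned so far: [2, 6]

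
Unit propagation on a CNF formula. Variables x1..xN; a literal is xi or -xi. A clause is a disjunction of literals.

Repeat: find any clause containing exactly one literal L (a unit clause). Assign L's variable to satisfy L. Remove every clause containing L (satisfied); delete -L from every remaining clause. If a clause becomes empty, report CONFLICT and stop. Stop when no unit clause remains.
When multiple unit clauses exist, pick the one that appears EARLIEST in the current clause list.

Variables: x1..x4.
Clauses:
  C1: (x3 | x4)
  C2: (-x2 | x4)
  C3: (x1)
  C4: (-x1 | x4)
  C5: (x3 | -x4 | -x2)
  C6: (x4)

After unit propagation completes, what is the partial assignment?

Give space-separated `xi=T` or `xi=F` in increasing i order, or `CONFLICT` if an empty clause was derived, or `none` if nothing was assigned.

Answer: x1=T x4=T

Derivation:
unit clause [1] forces x1=T; simplify:
  drop -1 from [-1, 4] -> [4]
  satisfied 1 clause(s); 5 remain; assigned so far: [1]
unit clause [4] forces x4=T; simplify:
  drop -4 from [3, -4, -2] -> [3, -2]
  satisfied 4 clause(s); 1 remain; assigned so far: [1, 4]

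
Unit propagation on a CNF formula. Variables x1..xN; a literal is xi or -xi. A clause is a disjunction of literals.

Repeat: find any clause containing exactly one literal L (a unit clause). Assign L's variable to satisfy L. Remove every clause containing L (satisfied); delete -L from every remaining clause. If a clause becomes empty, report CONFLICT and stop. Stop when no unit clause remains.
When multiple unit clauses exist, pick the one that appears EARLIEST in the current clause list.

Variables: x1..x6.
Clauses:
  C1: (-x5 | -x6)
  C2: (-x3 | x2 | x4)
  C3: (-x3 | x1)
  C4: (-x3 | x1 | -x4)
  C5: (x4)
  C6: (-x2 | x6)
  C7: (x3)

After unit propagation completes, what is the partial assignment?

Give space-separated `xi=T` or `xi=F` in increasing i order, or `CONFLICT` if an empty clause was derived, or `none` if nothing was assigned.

unit clause [4] forces x4=T; simplify:
  drop -4 from [-3, 1, -4] -> [-3, 1]
  satisfied 2 clause(s); 5 remain; assigned so far: [4]
unit clause [3] forces x3=T; simplify:
  drop -3 from [-3, 1] -> [1]
  drop -3 from [-3, 1] -> [1]
  satisfied 1 clause(s); 4 remain; assigned so far: [3, 4]
unit clause [1] forces x1=T; simplify:
  satisfied 2 clause(s); 2 remain; assigned so far: [1, 3, 4]

Answer: x1=T x3=T x4=T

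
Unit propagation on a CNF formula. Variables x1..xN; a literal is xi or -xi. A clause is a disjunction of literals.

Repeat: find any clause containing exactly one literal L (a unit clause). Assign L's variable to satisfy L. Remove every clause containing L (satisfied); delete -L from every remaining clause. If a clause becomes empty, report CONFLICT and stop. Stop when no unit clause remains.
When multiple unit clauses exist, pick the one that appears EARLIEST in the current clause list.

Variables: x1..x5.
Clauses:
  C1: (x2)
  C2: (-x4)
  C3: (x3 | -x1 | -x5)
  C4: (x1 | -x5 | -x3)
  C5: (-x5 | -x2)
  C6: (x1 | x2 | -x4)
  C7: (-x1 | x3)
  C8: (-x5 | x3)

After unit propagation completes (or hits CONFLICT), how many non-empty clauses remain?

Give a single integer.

unit clause [2] forces x2=T; simplify:
  drop -2 from [-5, -2] -> [-5]
  satisfied 2 clause(s); 6 remain; assigned so far: [2]
unit clause [-4] forces x4=F; simplify:
  satisfied 1 clause(s); 5 remain; assigned so far: [2, 4]
unit clause [-5] forces x5=F; simplify:
  satisfied 4 clause(s); 1 remain; assigned so far: [2, 4, 5]

Answer: 1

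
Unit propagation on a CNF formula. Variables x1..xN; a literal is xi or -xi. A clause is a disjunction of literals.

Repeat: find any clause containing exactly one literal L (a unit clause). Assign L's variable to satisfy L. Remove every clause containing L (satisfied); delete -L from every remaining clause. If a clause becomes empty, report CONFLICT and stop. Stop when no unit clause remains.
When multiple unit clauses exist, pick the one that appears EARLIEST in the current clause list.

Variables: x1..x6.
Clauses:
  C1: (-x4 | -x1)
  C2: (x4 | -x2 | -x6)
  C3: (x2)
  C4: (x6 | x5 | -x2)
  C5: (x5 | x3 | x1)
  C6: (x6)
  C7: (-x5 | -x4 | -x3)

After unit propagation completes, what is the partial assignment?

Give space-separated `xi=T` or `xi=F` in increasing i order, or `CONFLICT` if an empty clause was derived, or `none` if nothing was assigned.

Answer: x1=F x2=T x4=T x6=T

Derivation:
unit clause [2] forces x2=T; simplify:
  drop -2 from [4, -2, -6] -> [4, -6]
  drop -2 from [6, 5, -2] -> [6, 5]
  satisfied 1 clause(s); 6 remain; assigned so far: [2]
unit clause [6] forces x6=T; simplify:
  drop -6 from [4, -6] -> [4]
  satisfied 2 clause(s); 4 remain; assigned so far: [2, 6]
unit clause [4] forces x4=T; simplify:
  drop -4 from [-4, -1] -> [-1]
  drop -4 from [-5, -4, -3] -> [-5, -3]
  satisfied 1 clause(s); 3 remain; assigned so far: [2, 4, 6]
unit clause [-1] forces x1=F; simplify:
  drop 1 from [5, 3, 1] -> [5, 3]
  satisfied 1 clause(s); 2 remain; assigned so far: [1, 2, 4, 6]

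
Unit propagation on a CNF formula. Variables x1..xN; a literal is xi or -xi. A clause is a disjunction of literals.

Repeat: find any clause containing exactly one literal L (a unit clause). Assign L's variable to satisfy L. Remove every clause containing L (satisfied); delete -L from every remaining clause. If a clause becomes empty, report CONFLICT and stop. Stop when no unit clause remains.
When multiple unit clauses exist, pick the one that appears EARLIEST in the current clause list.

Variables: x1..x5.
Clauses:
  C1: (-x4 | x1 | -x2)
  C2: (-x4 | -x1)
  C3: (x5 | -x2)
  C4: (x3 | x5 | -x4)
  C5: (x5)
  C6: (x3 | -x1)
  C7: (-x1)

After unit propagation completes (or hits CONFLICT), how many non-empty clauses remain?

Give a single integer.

unit clause [5] forces x5=T; simplify:
  satisfied 3 clause(s); 4 remain; assigned so far: [5]
unit clause [-1] forces x1=F; simplify:
  drop 1 from [-4, 1, -2] -> [-4, -2]
  satisfied 3 clause(s); 1 remain; assigned so far: [1, 5]

Answer: 1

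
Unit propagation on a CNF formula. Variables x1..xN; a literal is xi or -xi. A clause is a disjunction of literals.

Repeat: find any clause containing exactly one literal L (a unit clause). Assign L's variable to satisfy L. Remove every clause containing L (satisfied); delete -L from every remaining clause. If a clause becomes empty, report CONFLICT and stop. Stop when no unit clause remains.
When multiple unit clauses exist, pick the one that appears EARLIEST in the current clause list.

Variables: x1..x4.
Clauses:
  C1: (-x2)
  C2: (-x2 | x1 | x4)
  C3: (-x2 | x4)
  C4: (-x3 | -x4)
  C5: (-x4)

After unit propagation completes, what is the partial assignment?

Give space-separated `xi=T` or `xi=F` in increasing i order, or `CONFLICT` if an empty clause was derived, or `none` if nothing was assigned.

Answer: x2=F x4=F

Derivation:
unit clause [-2] forces x2=F; simplify:
  satisfied 3 clause(s); 2 remain; assigned so far: [2]
unit clause [-4] forces x4=F; simplify:
  satisfied 2 clause(s); 0 remain; assigned so far: [2, 4]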